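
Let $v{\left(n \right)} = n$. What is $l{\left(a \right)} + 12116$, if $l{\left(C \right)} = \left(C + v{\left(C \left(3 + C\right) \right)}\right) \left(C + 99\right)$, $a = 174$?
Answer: $8467472$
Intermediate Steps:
$l{\left(C \right)} = \left(99 + C\right) \left(C + C \left(3 + C\right)\right)$ ($l{\left(C \right)} = \left(C + C \left(3 + C\right)\right) \left(C + 99\right) = \left(C + C \left(3 + C\right)\right) \left(99 + C\right) = \left(99 + C\right) \left(C + C \left(3 + C\right)\right)$)
$l{\left(a \right)} + 12116 = 174 \left(396 + 174^{2} + 103 \cdot 174\right) + 12116 = 174 \left(396 + 30276 + 17922\right) + 12116 = 174 \cdot 48594 + 12116 = 8455356 + 12116 = 8467472$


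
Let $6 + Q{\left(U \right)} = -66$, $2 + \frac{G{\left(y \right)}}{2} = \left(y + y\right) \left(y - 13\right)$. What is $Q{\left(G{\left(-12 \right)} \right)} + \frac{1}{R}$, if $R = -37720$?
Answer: $- \frac{2715841}{37720} \approx -72.0$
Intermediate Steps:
$G{\left(y \right)} = -4 + 4 y \left(-13 + y\right)$ ($G{\left(y \right)} = -4 + 2 \left(y + y\right) \left(y - 13\right) = -4 + 2 \cdot 2 y \left(-13 + y\right) = -4 + 4 y \left(-13 + y\right)$)
$Q{\left(U \right)} = -72$ ($Q{\left(U \right)} = -6 - 66 = -72$)
$Q{\left(G{\left(-12 \right)} \right)} + \frac{1}{R} = -72 + \frac{1}{-37720} = -72 - \frac{1}{37720} = - \frac{2715841}{37720}$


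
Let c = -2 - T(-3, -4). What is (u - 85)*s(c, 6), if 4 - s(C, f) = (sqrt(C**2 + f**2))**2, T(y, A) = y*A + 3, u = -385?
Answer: 150870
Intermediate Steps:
T(y, A) = 3 + A*y (T(y, A) = A*y + 3 = 3 + A*y)
c = -17 (c = -2 - (3 - 4*(-3)) = -2 - (3 + 12) = -2 - 1*15 = -2 - 15 = -17)
s(C, f) = 4 - C**2 - f**2 (s(C, f) = 4 - (sqrt(C**2 + f**2))**2 = 4 - (C**2 + f**2) = 4 + (-C**2 - f**2) = 4 - C**2 - f**2)
(u - 85)*s(c, 6) = (-385 - 85)*(4 - 1*(-17)**2 - 1*6**2) = -470*(4 - 1*289 - 1*36) = -470*(4 - 289 - 36) = -470*(-321) = 150870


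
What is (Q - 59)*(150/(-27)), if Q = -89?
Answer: 7400/9 ≈ 822.22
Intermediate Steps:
(Q - 59)*(150/(-27)) = (-89 - 59)*(150/(-27)) = -22200*(-1)/27 = -148*(-50/9) = 7400/9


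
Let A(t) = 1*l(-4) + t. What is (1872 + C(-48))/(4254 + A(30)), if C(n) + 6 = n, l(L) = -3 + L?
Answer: 1818/4277 ≈ 0.42506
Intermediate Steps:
C(n) = -6 + n
A(t) = -7 + t (A(t) = 1*(-3 - 4) + t = 1*(-7) + t = -7 + t)
(1872 + C(-48))/(4254 + A(30)) = (1872 + (-6 - 48))/(4254 + (-7 + 30)) = (1872 - 54)/(4254 + 23) = 1818/4277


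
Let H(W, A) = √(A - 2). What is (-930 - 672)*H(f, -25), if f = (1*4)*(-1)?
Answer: -4806*I*√3 ≈ -8324.2*I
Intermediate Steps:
f = -4 (f = 4*(-1) = -4)
H(W, A) = √(-2 + A)
(-930 - 672)*H(f, -25) = (-930 - 672)*√(-2 - 25) = -4806*I*√3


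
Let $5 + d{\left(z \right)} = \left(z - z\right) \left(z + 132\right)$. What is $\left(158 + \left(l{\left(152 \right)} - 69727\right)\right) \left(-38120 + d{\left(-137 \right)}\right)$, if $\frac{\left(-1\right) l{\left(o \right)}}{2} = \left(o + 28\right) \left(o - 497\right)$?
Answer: $-2082806875$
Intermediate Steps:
$l{\left(o \right)} = - 2 \left(-497 + o\right) \left(28 + o\right)$ ($l{\left(o \right)} = - 2 \left(o + 28\right) \left(o - 497\right) = - 2 \left(28 + o\right) \left(-497 + o\right) = - 2 \left(-497 + o\right) \left(28 + o\right)$)
$d{\left(z \right)} = -5$ ($d{\left(z \right)} = -5 + \left(z - z\right) \left(z + 132\right) = -5 + 0 \left(132 + z\right) = -5 + 0 = -5$)
$\left(158 + \left(l{\left(152 \right)} - 69727\right)\right) \left(-38120 + d{\left(-137 \right)}\right) = \left(158 + \left(\left(27832 - 2 \cdot 152^{2} + 938 \cdot 152\right) - 69727\right)\right) \left(-38120 - 5\right) = \left(158 + \left(\left(27832 - 46208 + 142576\right) - 69727\right)\right) \left(-38125\right) = \left(158 + \left(124200 - 69727\right)\right) \left(-38125\right) = \left(158 + 54473\right) \left(-38125\right) = 54631 \left(-38125\right) = -2082806875$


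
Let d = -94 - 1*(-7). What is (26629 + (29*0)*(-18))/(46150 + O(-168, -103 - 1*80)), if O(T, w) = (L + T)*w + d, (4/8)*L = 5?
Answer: 26629/74977 ≈ 0.35516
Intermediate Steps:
L = 10 (L = 2*5 = 10)
d = -87 (d = -94 + 7 = -87)
O(T, w) = -87 + w*(10 + T) (O(T, w) = (10 + T)*w - 87 = w*(10 + T) - 87 = -87 + w*(10 + T))
(26629 + (29*0)*(-18))/(46150 + O(-168, -103 - 1*80)) = (26629 + (29*0)*(-18))/(46150 + (-87 + 10*(-103 - 1*80) - 168*(-103 - 1*80))) = (26629 + 0*(-18))/(46150 + (-87 + 10*(-103 - 80) - 168*(-103 - 80))) = (26629 + 0)/(46150 + (-87 + 10*(-183) - 168*(-183))) = 26629/(46150 + (-87 - 1830 + 30744)) = 26629/(46150 + 28827) = 26629/74977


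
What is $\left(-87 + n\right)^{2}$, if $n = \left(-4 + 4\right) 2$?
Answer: $7569$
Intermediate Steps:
$n = 0$ ($n = 0 \cdot 2 = 0$)
$\left(-87 + n\right)^{2} = \left(-87 + 0\right)^{2} = \left(-87\right)^{2} = 7569$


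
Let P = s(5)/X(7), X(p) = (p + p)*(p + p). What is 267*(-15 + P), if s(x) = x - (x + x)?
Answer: -786315/196 ≈ -4011.8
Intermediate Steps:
s(x) = -x (s(x) = x - 2*x = -x)
X(p) = 4*p² (X(p) = (2*p)*(2*p) = 4*p²)
P = -5/196 (P = (-1*5)/((4*7²)) = -5/(4*49) = -5/196 ≈ -0.025510)
267*(-15 + P) = 267*(-15 - 5/196) = 267*(-2945/196) = -786315/196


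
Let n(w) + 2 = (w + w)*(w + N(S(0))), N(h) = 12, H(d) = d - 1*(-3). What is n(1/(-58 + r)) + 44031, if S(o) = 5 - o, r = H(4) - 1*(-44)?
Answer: 2157255/49 ≈ 44026.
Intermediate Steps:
H(d) = 3 + d (H(d) = d + 3 = 3 + d)
r = 51 (r = (3 + 4) - 1*(-44) = 7 + 44 = 51)
n(w) = -2 + 2*w*(12 + w) (n(w) = -2 + (w + w)*(w + 12) = -2 + (2*w)*(12 + w) = -2 + 2*w*(12 + w))
n(1/(-58 + r)) + 44031 = (-2 + 2*(1/(-58 + 51))**2 + 24/(-58 + 51)) + 44031 = (-2 + 2*(1/(-7))**2 + 24/(-7)) + 44031 = (-2 + 2*(-1/7)**2 + 24*(-1/7)) + 44031 = (-2 + 2*(1/49) - 24/7) + 44031 = (-2 + 2/49 - 24/7) + 44031 = -264/49 + 44031 = 2157255/49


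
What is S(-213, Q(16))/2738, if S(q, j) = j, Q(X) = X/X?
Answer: 1/2738 ≈ 0.00036523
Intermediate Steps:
Q(X) = 1
S(-213, Q(16))/2738 = 1/2738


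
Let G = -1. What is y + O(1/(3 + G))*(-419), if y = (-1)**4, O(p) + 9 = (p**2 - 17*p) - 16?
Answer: 55731/4 ≈ 13933.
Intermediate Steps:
O(p) = -25 + p**2 - 17*p (O(p) = -9 + ((p**2 - 17*p) - 16) = -9 + (-16 + p**2 - 17*p) = -25 + p**2 - 17*p)
y = 1
y + O(1/(3 + G))*(-419) = 1 + (-25 + (1/(3 - 1))**2 - 17/(3 - 1))*(-419) = 1 + (-25 + (1/2)**2 - 17/2)*(-419) = 1 + (-25 + (1/2)**2 - 17*1/2)*(-419) = 1 + (-25 + 1/4 - 17/2)*(-419) = 1 - 133/4*(-419) = 1 + 55727/4 = 55731/4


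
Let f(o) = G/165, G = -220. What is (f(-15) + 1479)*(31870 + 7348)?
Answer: 173853394/3 ≈ 5.7951e+7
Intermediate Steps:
f(o) = -4/3 (f(o) = -220/165 = -220*1/165 = -4/3)
(f(-15) + 1479)*(31870 + 7348) = (-4/3 + 1479)*(31870 + 7348) = (4433/3)*39218 = 173853394/3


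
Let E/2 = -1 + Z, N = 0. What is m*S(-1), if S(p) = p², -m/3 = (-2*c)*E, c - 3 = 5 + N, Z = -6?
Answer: -672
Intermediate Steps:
c = 8 (c = 3 + (5 + 0) = 3 + 5 = 8)
E = -14 (E = 2*(-1 - 6) = 2*(-7) = -14)
m = -672 (m = -3*(-2*8)*(-14) = -(-48)*(-14) = -3*224 = -672)
m*S(-1) = -672*(-1)² = -672*1 = -672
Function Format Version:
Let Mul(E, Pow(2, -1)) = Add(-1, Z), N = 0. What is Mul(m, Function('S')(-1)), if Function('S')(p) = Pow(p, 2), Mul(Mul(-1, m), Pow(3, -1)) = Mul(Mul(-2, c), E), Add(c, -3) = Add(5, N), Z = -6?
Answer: -672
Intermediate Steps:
c = 8 (c = Add(3, Add(5, 0)) = Add(3, 5) = 8)
E = -14 (E = Mul(2, Add(-1, -6)) = Mul(2, -7) = -14)
m = -672 (m = Mul(-3, Mul(Mul(-2, 8), -14)) = Mul(-3, Mul(-16, -14)) = Mul(-3, 224) = -672)
Mul(m, Function('S')(-1)) = Mul(-672, Pow(-1, 2)) = Mul(-672, 1) = -672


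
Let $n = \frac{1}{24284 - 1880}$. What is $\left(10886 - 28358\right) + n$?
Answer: $- \frac{391442687}{22404} \approx -17472.0$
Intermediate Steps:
$n = \frac{1}{22404}$ ($n = \frac{1}{24284 - 1880} = \frac{1}{22404} \approx 4.4635 \cdot 10^{-5}$)
$\left(10886 - 28358\right) + n = \left(10886 - 28358\right) + \frac{1}{22404} = -17472 + \frac{1}{22404} = - \frac{391442687}{22404}$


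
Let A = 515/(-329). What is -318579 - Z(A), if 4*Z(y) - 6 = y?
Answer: -419251423/1316 ≈ -3.1858e+5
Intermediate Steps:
A = -515/329 (A = 515*(-1/329) = -515/329 ≈ -1.5653)
Z(y) = 3/2 + y/4
-318579 - Z(A) = -318579 - (3/2 + (¼)*(-515/329)) = -318579 - (3/2 - 515/1316) = -318579 - 1*1459/1316 = -318579 - 1459/1316 = -419251423/1316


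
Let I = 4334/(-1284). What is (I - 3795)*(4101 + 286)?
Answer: -99980837/6 ≈ -1.6663e+7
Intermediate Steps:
I = -2167/642 (I = 4334*(-1/1284) = -2167/642 ≈ -3.3754)
(I - 3795)*(4101 + 286) = (-2167/642 - 3795)*(4101 + 286) = -2438557/642*4387 = -99980837/6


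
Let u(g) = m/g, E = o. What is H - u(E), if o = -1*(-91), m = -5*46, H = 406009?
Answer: 36947049/91 ≈ 4.0601e+5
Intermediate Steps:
m = -230
o = 91
E = 91
u(g) = -230/g
H - u(E) = 406009 - (-230)/91 = 406009 - 1*(-230/91) = 406009 + 230/91 = 36947049/91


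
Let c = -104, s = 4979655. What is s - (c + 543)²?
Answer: 4786934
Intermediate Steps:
s - (c + 543)² = 4979655 - (-104 + 543)² = 4979655 - 1*439² = 4979655 - 1*192721 = 4979655 - 192721 = 4786934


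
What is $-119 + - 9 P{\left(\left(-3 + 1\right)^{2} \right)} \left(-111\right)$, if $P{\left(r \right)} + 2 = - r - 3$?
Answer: $-9110$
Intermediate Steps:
$P{\left(r \right)} = -5 - r$ ($P{\left(r \right)} = -2 - \left(3 + r\right) = -5 - r$)
$-119 + - 9 P{\left(\left(-3 + 1\right)^{2} \right)} \left(-111\right) = -119 + - 9 \left(-5 - \left(-3 + 1\right)^{2}\right) \left(-111\right) = -119 + - 9 \left(-5 - \left(-2\right)^{2}\right) \left(-111\right) = -119 + - 9 \left(-5 - 4\right) \left(-111\right) = -119 + \left(-9\right) \left(-9\right) \left(-111\right) = -119 + 81 \left(-111\right) = -119 - 8991 = -9110$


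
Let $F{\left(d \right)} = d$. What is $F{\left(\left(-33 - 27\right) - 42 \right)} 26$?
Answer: $-2652$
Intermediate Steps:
$F{\left(\left(-33 - 27\right) - 42 \right)} 26 = \left(\left(-33 - 27\right) - 42\right) 26 = \left(-60 - 42\right) 26 = \left(-102\right) 26 = -2652$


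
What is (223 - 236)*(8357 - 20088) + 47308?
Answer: 199811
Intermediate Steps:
(223 - 236)*(8357 - 20088) + 47308 = -13*(-11731) + 47308 = 152503 + 47308 = 199811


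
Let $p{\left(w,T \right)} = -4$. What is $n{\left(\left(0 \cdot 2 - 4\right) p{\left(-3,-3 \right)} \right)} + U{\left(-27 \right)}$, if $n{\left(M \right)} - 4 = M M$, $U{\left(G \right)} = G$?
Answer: $233$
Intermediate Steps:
$n{\left(M \right)} = 4 + M^{2}$ ($n{\left(M \right)} = 4 + M M = 4 + M^{2}$)
$n{\left(\left(0 \cdot 2 - 4\right) p{\left(-3,-3 \right)} \right)} + U{\left(-27 \right)} = \left(4 + \left(\left(0 \cdot 2 - 4\right) \left(-4\right)\right)^{2}\right) - 27 = \left(4 + \left(\left(0 - 4\right) \left(-4\right)\right)^{2}\right) - 27 = \left(4 + \left(\left(-4\right) \left(-4\right)\right)^{2}\right) - 27 = \left(4 + 16^{2}\right) - 27 = \left(4 + 256\right) - 27 = 260 - 27 = 233$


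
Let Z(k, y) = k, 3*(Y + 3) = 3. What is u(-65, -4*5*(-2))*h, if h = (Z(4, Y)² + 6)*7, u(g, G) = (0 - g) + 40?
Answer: 16170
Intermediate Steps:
Y = -2 (Y = -3 + (⅓)*3 = -3 + 1 = -2)
u(g, G) = 40 - g (u(g, G) = -g + 40 = 40 - g)
h = 154 (h = (4² + 6)*7 = (16 + 6)*7 = 22*7 = 154)
u(-65, -4*5*(-2))*h = (40 - 1*(-65))*154 = (40 + 65)*154 = 105*154 = 16170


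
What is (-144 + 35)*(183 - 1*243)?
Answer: 6540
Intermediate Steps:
(-144 + 35)*(183 - 1*243) = -109*(183 - 243) = -109*(-60) = 6540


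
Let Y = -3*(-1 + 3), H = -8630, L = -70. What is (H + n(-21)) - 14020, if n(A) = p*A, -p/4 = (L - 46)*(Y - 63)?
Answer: 649686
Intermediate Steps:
Y = -6 (Y = -3*2 = -6)
p = -32016 (p = -4*(-70 - 46)*(-6 - 63) = -(-464)*(-69) = -4*8004 = -32016)
n(A) = -32016*A
(H + n(-21)) - 14020 = (-8630 - 32016*(-21)) - 14020 = (-8630 + 672336) - 14020 = 663706 - 14020 = 649686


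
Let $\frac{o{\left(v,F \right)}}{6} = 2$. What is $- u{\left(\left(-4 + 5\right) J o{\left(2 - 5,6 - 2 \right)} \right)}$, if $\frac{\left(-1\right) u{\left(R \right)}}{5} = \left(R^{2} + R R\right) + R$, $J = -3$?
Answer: $12780$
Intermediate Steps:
$o{\left(v,F \right)} = 12$ ($o{\left(v,F \right)} = 6 \cdot 2 = 12$)
$u{\left(R \right)} = - 10 R^{2} - 5 R$ ($u{\left(R \right)} = - 5 \left(\left(R^{2} + R R\right) + R\right) = - 5 \left(\left(R^{2} + R^{2}\right) + R\right) = - 5 \left(2 R^{2} + R\right) = - 5 \left(R + 2 R^{2}\right) = - 10 R^{2} - 5 R$)
$- u{\left(\left(-4 + 5\right) J o{\left(2 - 5,6 - 2 \right)} \right)} = - \left(-5\right) \left(-4 + 5\right) \left(-3\right) 12 \left(1 + 2 \left(-4 + 5\right) \left(-3\right) 12\right) = - \left(-5\right) 1 \left(-3\right) 12 \left(1 + 2 \cdot 1 \left(-3\right) 12\right) = - \left(-5\right) \left(\left(-3\right) 12\right) \left(1 + 2 \left(\left(-3\right) 12\right)\right) = - \left(-5\right) \left(-36\right) \left(1 + 2 \left(-36\right)\right) = - \left(-5\right) \left(-36\right) \left(1 - 72\right) = - \left(-5\right) \left(-36\right) \left(-71\right) = \left(-1\right) \left(-12780\right) = 12780$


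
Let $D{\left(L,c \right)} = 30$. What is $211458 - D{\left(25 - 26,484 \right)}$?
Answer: $211428$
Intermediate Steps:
$211458 - D{\left(25 - 26,484 \right)} = 211458 - 30 = 211428$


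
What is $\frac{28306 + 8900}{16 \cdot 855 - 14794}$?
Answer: $- \frac{18603}{557} \approx -33.399$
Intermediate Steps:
$\frac{28306 + 8900}{16 \cdot 855 - 14794} = \frac{37206}{13680 - 14794} = \frac{37206}{-1114} = 37206 \left(- \frac{1}{1114}\right) = - \frac{18603}{557}$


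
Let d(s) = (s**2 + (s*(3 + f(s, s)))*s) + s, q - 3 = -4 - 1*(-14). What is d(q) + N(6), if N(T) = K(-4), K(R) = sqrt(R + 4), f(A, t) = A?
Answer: 2886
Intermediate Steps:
K(R) = sqrt(4 + R)
N(T) = 0 (N(T) = sqrt(4 - 4) = sqrt(0) = 0)
q = 13 (q = 3 + (-4 - 1*(-14)) = 3 + (-4 + 14) = 3 + 10 = 13)
d(s) = s + s**2 + s**2*(3 + s) (d(s) = (s**2 + (s*(3 + s))*s) + s = (s**2 + s**2*(3 + s)) + s = s + s**2 + s**2*(3 + s))
d(q) + N(6) = 13*(1 + 13**2 + 4*13) + 0 = 13*(1 + 169 + 52) + 0 = 13*222 + 0 = 2886 + 0 = 2886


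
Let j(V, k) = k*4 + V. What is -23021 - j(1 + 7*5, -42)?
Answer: -22889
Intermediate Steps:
j(V, k) = V + 4*k (j(V, k) = 4*k + V = V + 4*k)
-23021 - j(1 + 7*5, -42) = -23021 - ((1 + 7*5) + 4*(-42)) = -23021 - ((1 + 35) - 168) = -23021 - (36 - 168) = -23021 - 1*(-132) = -23021 + 132 = -22889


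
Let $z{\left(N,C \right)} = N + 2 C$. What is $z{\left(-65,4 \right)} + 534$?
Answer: $477$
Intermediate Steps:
$z{\left(-65,4 \right)} + 534 = \left(-65 + 2 \cdot 4\right) + 534 = \left(-65 + 8\right) + 534 = -57 + 534 = 477$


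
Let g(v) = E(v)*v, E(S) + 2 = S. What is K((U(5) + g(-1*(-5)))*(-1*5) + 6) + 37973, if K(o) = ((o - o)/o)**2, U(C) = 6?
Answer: 37973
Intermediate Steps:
E(S) = -2 + S
g(v) = v*(-2 + v) (g(v) = (-2 + v)*v = v*(-2 + v))
K(o) = 0 (K(o) = (0/o)**2 = 0**2 = 0)
K((U(5) + g(-1*(-5)))*(-1*5) + 6) + 37973 = 0 + 37973 = 37973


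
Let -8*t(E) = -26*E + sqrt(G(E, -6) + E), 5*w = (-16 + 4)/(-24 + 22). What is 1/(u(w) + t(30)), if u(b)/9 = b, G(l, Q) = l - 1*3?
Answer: 3040/329207 + 200*sqrt(57)/18764799 ≈ 0.0093148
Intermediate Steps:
G(l, Q) = -3 + l (G(l, Q) = l - 3 = -3 + l)
w = 6/5 (w = ((-16 + 4)/(-24 + 22))/5 = (-12/(-2))/5 = (-12*(-1/2))/5 = (1/5)*6 = 6/5 ≈ 1.2000)
u(b) = 9*b
t(E) = -sqrt(-3 + 2*E)/8 + 13*E/4 (t(E) = -(-26*E + sqrt((-3 + E) + E))/8 = -(-26*E + sqrt(-3 + 2*E))/8 = -(sqrt(-3 + 2*E) - 26*E)/8 = -sqrt(-3 + 2*E)/8 + 13*E/4)
1/(u(w) + t(30)) = 1/(9*(6/5) + (-sqrt(-3 + 2*30)/8 + (13/4)*30)) = 1/(54/5 + (-sqrt(-3 + 60)/8 + 195/2)) = 1/(54/5 + (-sqrt(57)/8 + 195/2)) = 1/(54/5 + (195/2 - sqrt(57)/8)) = 1/(1083/10 - sqrt(57)/8)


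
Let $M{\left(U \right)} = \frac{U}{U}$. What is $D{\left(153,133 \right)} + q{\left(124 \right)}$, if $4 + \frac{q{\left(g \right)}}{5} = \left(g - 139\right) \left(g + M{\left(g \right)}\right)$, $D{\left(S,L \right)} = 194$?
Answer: $-9201$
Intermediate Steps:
$M{\left(U \right)} = 1$
$q{\left(g \right)} = -20 + 5 \left(1 + g\right) \left(-139 + g\right)$ ($q{\left(g \right)} = -20 + 5 \left(g - 139\right) \left(g + 1\right) = -20 + 5 \left(-139 + g\right) \left(1 + g\right) = -20 + 5 \left(1 + g\right) \left(-139 + g\right)$)
$D{\left(153,133 \right)} + q{\left(124 \right)} = 194 - \left(86275 - 76880\right) = 194 - 9395 = -9201$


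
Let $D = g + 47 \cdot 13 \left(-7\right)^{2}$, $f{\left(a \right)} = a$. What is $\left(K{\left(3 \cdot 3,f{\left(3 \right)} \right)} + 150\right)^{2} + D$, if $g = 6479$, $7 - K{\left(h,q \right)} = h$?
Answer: $58322$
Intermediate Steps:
$K{\left(h,q \right)} = 7 - h$
$D = 36418$ ($D = 6479 + 47 \cdot 13 \left(-7\right)^{2} = 6479 + 611 \cdot 49 = 6479 + 29939 = 36418$)
$\left(K{\left(3 \cdot 3,f{\left(3 \right)} \right)} + 150\right)^{2} + D = \left(\left(7 - 3 \cdot 3\right) + 150\right)^{2} + 36418 = \left(\left(7 - 9\right) + 150\right)^{2} + 36418 = \left(-2 + 150\right)^{2} + 36418 = 148^{2} + 36418 = 21904 + 36418 = 58322$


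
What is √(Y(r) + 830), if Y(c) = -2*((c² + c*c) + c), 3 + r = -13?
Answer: 9*I*√2 ≈ 12.728*I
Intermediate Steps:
r = -16 (r = -3 - 13 = -16)
Y(c) = -4*c² - 2*c (Y(c) = -2*((c² + c²) + c) = -2*(2*c² + c) = -2*(c + 2*c²) = -4*c² - 2*c)
√(Y(r) + 830) = √(-2*(-16)*(1 + 2*(-16)) + 830) = √(-2*(-16)*(1 - 32) + 830) = √(-2*(-16)*(-31) + 830) = √(-992 + 830) = √(-162) = 9*I*√2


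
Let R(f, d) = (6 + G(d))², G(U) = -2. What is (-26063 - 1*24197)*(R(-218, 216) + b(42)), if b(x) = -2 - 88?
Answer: 3719240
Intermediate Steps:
b(x) = -90
R(f, d) = 16 (R(f, d) = (6 - 2)² = 4² = 16)
(-26063 - 1*24197)*(R(-218, 216) + b(42)) = (-26063 - 1*24197)*(16 - 90) = (-26063 - 24197)*(-74) = -50260*(-74) = 3719240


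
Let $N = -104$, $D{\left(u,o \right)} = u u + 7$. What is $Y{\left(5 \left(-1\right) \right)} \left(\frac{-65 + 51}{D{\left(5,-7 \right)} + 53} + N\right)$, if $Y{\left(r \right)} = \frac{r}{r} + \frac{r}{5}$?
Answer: $0$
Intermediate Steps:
$D{\left(u,o \right)} = 7 + u^{2}$ ($D{\left(u,o \right)} = u^{2} + 7 = 7 + u^{2}$)
$Y{\left(r \right)} = 1 + \frac{r}{5}$ ($Y{\left(r \right)} = 1 + r \frac{1}{5} = 1 + \frac{r}{5}$)
$Y{\left(5 \left(-1\right) \right)} \left(\frac{-65 + 51}{D{\left(5,-7 \right)} + 53} + N\right) = \left(1 + \frac{5 \left(-1\right)}{5}\right) \left(\frac{-65 + 51}{\left(7 + 5^{2}\right) + 53} - 104\right) = \left(1 + \frac{1}{5} \left(-5\right)\right) \left(- \frac{14}{\left(7 + 25\right) + 53} - 104\right) = \left(1 - 1\right) \left(- \frac{14}{32 + 53} - 104\right) = 0 \left(- \frac{14}{85} - 104\right) = 0 \left(- \frac{8854}{85}\right) = 0$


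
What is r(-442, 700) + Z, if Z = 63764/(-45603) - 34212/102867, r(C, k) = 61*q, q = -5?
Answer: -479629246843/1563681267 ≈ -306.73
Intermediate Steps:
r(C, k) = -305 (r(C, k) = 61*(-5) = -305)
Z = -2706460408/1563681267 (Z = 63764*(-1/45603) - 34212*1/102867 = -63764/45603 - 11404/34289 = -2706460408/1563681267 ≈ -1.7308)
r(-442, 700) + Z = -305 - 2706460408/1563681267 = -479629246843/1563681267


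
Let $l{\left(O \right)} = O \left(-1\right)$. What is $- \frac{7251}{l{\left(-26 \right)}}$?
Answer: $- \frac{7251}{26} \approx -278.88$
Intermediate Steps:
$l{\left(O \right)} = - O$
$- \frac{7251}{l{\left(-26 \right)}} = - \frac{7251}{\left(-1\right) \left(-26\right)} = - \frac{7251}{26}$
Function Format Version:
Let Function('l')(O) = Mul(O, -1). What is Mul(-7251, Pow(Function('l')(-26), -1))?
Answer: Rational(-7251, 26) ≈ -278.88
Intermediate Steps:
Function('l')(O) = Mul(-1, O)
Mul(-7251, Pow(Function('l')(-26), -1)) = Mul(-7251, Pow(Mul(-1, -26), -1)) = Mul(-7251, Pow(26, -1)) = Mul(-7251, Rational(1, 26)) = Rational(-7251, 26)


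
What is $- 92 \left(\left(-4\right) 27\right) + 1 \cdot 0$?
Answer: $9936$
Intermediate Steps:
$- 92 \left(\left(-4\right) 27\right) + 1 \cdot 0 = \left(-92\right) \left(-108\right) + 0 = 9936 + 0 = 9936$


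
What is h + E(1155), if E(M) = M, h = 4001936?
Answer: 4003091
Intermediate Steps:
h + E(1155) = 4001936 + 1155 = 4003091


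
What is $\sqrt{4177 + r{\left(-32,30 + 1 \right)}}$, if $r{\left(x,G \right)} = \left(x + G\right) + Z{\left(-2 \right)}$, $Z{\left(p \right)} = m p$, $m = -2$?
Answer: $2 \sqrt{1045} \approx 64.653$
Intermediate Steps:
$Z{\left(p \right)} = - 2 p$
$r{\left(x,G \right)} = 4 + G + x$ ($r{\left(x,G \right)} = \left(x + G\right) - -4 = \left(G + x\right) + 4 = 4 + G + x$)
$\sqrt{4177 + r{\left(-32,30 + 1 \right)}} = \sqrt{4177 + \left(4 + \left(30 + 1\right) - 32\right)} = \sqrt{4177 + \left(4 + 31 - 32\right)} = \sqrt{4177 + 3} = \sqrt{4180} = 2 \sqrt{1045}$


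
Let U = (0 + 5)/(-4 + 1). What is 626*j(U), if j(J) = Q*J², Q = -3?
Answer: -15650/3 ≈ -5216.7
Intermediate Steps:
U = -5/3 (U = 5/(-3) = 5*(-⅓) = -5/3 ≈ -1.6667)
j(J) = -3*J²
626*j(U) = 626*(-3*(-5/3)²) = 626*(-3*25/9) = 626*(-25/3) = -15650/3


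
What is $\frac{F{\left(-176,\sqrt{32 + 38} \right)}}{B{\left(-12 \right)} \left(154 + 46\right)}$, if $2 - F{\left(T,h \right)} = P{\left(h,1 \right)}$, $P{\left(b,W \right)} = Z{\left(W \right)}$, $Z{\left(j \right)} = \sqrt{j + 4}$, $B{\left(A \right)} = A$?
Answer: $- \frac{1}{1200} + \frac{\sqrt{5}}{2400} \approx 9.8362 \cdot 10^{-5}$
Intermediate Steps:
$Z{\left(j \right)} = \sqrt{4 + j}$
$P{\left(b,W \right)} = \sqrt{4 + W}$
$F{\left(T,h \right)} = 2 - \sqrt{5}$ ($F{\left(T,h \right)} = 2 - \sqrt{4 + 1} = 2 - \sqrt{5}$)
$\frac{F{\left(-176,\sqrt{32 + 38} \right)}}{B{\left(-12 \right)} \left(154 + 46\right)} = \frac{2 - \sqrt{5}}{\left(-12\right) \left(154 + 46\right)} = \frac{2 - \sqrt{5}}{\left(-12\right) 200} = \frac{2 - \sqrt{5}}{-2400} = \left(2 - \sqrt{5}\right) \left(- \frac{1}{2400}\right) = - \frac{1}{1200} + \frac{\sqrt{5}}{2400}$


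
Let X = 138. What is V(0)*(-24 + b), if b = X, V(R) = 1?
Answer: 114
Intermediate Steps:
b = 138
V(0)*(-24 + b) = 1*(-24 + 138) = 1*114 = 114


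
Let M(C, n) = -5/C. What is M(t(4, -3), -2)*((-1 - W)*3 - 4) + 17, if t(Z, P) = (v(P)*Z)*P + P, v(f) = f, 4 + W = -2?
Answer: 46/3 ≈ 15.333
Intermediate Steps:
W = -6 (W = -4 - 2 = -6)
t(Z, P) = P + Z*P² (t(Z, P) = (P*Z)*P + P = Z*P² + P = P + Z*P²)
M(t(4, -3), -2)*((-1 - W)*3 - 4) + 17 = (-5*(-1/(3*(1 - 3*4))))*((-1 - 1*(-6))*3 - 4) + 17 = (-5*(-1/(3*(1 - 12))))*((-1 + 6)*3 - 4) + 17 = (-5/((-3*(-11))))*(5*3 - 4) + 17 = (-5/33)*(15 - 4) + 17 = -5*1/33*11 + 17 = -5/33*11 + 17 = -5/3 + 17 = 46/3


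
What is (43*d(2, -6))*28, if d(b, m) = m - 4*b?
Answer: -16856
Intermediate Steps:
(43*d(2, -6))*28 = (43*(-6 - 4*2))*28 = (43*(-6 - 8))*28 = (43*(-14))*28 = -602*28 = -16856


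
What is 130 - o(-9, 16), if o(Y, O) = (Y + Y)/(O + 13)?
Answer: 3788/29 ≈ 130.62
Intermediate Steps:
o(Y, O) = 2*Y/(13 + O) (o(Y, O) = (2*Y)/(13 + O) = 2*Y/(13 + O))
130 - o(-9, 16) = 130 - 2*(-9)/(13 + 16) = 130 - 2*(-9)/29 = 130 - 1*(-18/29) = 130 + 18/29 = 3788/29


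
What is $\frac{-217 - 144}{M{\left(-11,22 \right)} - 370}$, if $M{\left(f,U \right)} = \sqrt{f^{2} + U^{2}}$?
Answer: $\frac{26714}{27259} + \frac{3971 \sqrt{5}}{136295} \approx 1.0452$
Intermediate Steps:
$M{\left(f,U \right)} = \sqrt{U^{2} + f^{2}}$
$\frac{-217 - 144}{M{\left(-11,22 \right)} - 370} = \frac{-217 - 144}{\sqrt{22^{2} + \left(-11\right)^{2}} - 370} = - \frac{361}{\sqrt{484 + 121} - 370} = - \frac{361}{\sqrt{605} - 370} = - \frac{361}{11 \sqrt{5} - 370} = - \frac{361}{-370 + 11 \sqrt{5}}$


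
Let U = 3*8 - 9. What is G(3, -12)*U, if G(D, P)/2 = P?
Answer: -360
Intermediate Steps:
U = 15 (U = 24 - 9 = 15)
G(D, P) = 2*P
G(3, -12)*U = (2*(-12))*15 = -24*15 = -360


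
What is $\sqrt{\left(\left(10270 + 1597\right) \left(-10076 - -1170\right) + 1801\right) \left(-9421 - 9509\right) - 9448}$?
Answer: $\sqrt{2000630310482} \approx 1.4144 \cdot 10^{6}$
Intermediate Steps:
$\sqrt{\left(\left(10270 + 1597\right) \left(-10076 - -1170\right) + 1801\right) \left(-9421 - 9509\right) - 9448} = \sqrt{\left(11867 \left(-10076 + 1170\right) + 1801\right) \left(-18930\right) - 9448} = \sqrt{\left(11867 \left(-8906\right) + 1801\right) \left(-18930\right) - 9448} = \sqrt{\left(-105687502 + 1801\right) \left(-18930\right) - 9448} = \sqrt{\left(-105685701\right) \left(-18930\right) - 9448} = \sqrt{2000630319930 - 9448} = \sqrt{2000630310482}$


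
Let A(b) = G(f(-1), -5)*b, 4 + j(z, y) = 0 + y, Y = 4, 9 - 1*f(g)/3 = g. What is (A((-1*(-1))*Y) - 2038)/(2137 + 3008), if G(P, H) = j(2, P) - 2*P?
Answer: -2174/5145 ≈ -0.42255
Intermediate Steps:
f(g) = 27 - 3*g
j(z, y) = -4 + y (j(z, y) = -4 + (0 + y) = -4 + y)
G(P, H) = -4 - P (G(P, H) = (-4 + P) - 2*P = -4 - P)
A(b) = -34*b (A(b) = (-4 - (27 - 3*(-1)))*b = (-4 - (27 + 3))*b = (-4 - 1*30)*b = (-4 - 30)*b = -34*b)
(A((-1*(-1))*Y) - 2038)/(2137 + 3008) = (-34*(-1*(-1))*4 - 2038)/(2137 + 3008) = (-34*4 - 2038)/5145 = (-34*4 - 2038)*(1/5145) = (-136 - 2038)*(1/5145) = -2174*1/5145 = -2174/5145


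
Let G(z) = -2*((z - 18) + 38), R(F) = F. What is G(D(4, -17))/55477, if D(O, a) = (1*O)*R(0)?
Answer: -40/55477 ≈ -0.00072102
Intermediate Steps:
D(O, a) = 0 (D(O, a) = (1*O)*0 = O*0 = 0)
G(z) = -40 - 2*z (G(z) = -2*((-18 + z) + 38) = -2*(20 + z) = -40 - 2*z)
G(D(4, -17))/55477 = (-40 - 2*0)/55477 = (-40 + 0)*(1/55477) = -40*1/55477 = -40/55477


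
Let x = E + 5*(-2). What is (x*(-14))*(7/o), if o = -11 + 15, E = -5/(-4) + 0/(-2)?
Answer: 1715/8 ≈ 214.38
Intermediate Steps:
E = 5/4 (E = -5*(-1/4) + 0*(-1/2) = 5/4 + 0 = 5/4 ≈ 1.2500)
o = 4
x = -35/4 (x = 5/4 + 5*(-2) = 5/4 - 10 = -35/4 ≈ -8.7500)
(x*(-14))*(7/o) = (-35/4*(-14))*(7/4) = 245*(7*(1/4))/2 = (245/2)*(7/4) = 1715/8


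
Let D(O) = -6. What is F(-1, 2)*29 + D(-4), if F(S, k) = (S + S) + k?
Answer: -6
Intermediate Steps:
F(S, k) = k + 2*S (F(S, k) = 2*S + k = k + 2*S)
F(-1, 2)*29 + D(-4) = (2 + 2*(-1))*29 - 6 = (2 - 2)*29 - 6 = 0*29 - 6 = 0 - 6 = -6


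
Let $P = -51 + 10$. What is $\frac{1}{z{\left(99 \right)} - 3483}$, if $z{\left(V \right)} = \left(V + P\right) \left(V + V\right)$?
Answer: $\frac{1}{8001} \approx 0.00012498$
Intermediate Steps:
$P = -41$
$z{\left(V \right)} = 2 V \left(-41 + V\right)$ ($z{\left(V \right)} = \left(V - 41\right) \left(V + V\right) = \left(-41 + V\right) 2 V = 2 V \left(-41 + V\right)$)
$\frac{1}{z{\left(99 \right)} - 3483} = \frac{1}{2 \cdot 99 \left(-41 + 99\right) - 3483} = \frac{1}{2 \cdot 99 \cdot 58 - 3483} = \frac{1}{11484 - 3483} = \frac{1}{8001}$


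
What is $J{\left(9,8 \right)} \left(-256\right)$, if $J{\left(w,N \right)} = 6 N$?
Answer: $-12288$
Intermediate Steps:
$J{\left(9,8 \right)} \left(-256\right) = 6 \cdot 8 \left(-256\right) = 48 \left(-256\right) = -12288$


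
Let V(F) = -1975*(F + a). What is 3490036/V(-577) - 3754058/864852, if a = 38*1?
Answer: -44451089899/41848026150 ≈ -1.0622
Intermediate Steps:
a = 38
V(F) = -75050 - 1975*F (V(F) = -1975*(F + 38) = -1975*(38 + F) = -75050 - 1975*F)
3490036/V(-577) - 3754058/864852 = 3490036/(-75050 - 1975*(-577)) - 3754058/864852 = 3490036/(-75050 + 1139575) - 3754058*1/864852 = 3490036/1064525 - 1877029/432426 = 3490036*(1/1064525) - 1877029/432426 = 317276/96775 - 1877029/432426 = -44451089899/41848026150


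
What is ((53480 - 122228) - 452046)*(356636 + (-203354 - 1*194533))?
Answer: 21483273294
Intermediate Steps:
((53480 - 122228) - 452046)*(356636 + (-203354 - 1*194533)) = (-68748 - 452046)*(356636 + (-203354 - 194533)) = -520794*(356636 - 397887) = -520794*(-41251) = 21483273294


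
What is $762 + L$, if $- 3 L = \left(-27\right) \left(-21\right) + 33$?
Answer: $562$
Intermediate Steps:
$L = -200$ ($L = - \frac{\left(-27\right) \left(-21\right) + 33}{3} = - \frac{567 + 33}{3} = \left(- \frac{1}{3}\right) 600 = -200$)
$762 + L = 762 - 200 = 562$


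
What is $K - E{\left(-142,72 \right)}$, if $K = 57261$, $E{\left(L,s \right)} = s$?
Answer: $57189$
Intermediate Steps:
$K - E{\left(-142,72 \right)} = 57261 - 72 = 57189$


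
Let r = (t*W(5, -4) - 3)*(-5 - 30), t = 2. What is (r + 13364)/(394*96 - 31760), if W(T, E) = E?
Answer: 13749/6064 ≈ 2.2673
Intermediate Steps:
r = 385 (r = (2*(-4) - 3)*(-5 - 30) = (-8 - 3)*(-35) = -11*(-35) = 385)
(r + 13364)/(394*96 - 31760) = (385 + 13364)/(394*96 - 31760) = 13749/(37824 - 31760) = 13749/6064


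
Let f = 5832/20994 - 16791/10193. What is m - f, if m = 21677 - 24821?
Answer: -112082881095/35665307 ≈ -3142.6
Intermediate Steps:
m = -3144
f = -48844113/35665307 (f = 5832*(1/20994) - 16791*1/10193 = 972/3499 - 16791/10193 = -48844113/35665307 ≈ -1.3695)
m - f = -3144 - 1*(-48844113/35665307) = -3144 + 48844113/35665307 = -112082881095/35665307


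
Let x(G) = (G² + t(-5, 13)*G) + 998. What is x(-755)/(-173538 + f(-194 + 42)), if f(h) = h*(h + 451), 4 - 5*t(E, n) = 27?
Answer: -287248/109493 ≈ -2.6234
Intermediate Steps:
t(E, n) = -23/5 (t(E, n) = ⅘ - ⅕*27 = ⅘ - 27/5 = -23/5)
f(h) = h*(451 + h)
x(G) = 998 + G² - 23*G/5 (x(G) = (G² - 23*G/5) + 998 = 998 + G² - 23*G/5)
x(-755)/(-173538 + f(-194 + 42)) = (998 + (-755)² - 23/5*(-755))/(-173538 + (-194 + 42)*(451 + (-194 + 42))) = (998 + 570025 + 3473)/(-173538 - 152*(451 - 152)) = 574496/(-173538 - 152*299) = 574496/(-173538 - 45448) = 574496/(-218986) = 574496*(-1/218986) = -287248/109493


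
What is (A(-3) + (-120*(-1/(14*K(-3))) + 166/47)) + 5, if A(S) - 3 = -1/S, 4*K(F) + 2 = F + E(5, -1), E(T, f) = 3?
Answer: -5209/987 ≈ -5.2776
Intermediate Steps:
K(F) = ¼ + F/4 (K(F) = -½ + (F + 3)/4 = -½ + (3 + F)/4 = -½ + (¾ + F/4) = ¼ + F/4)
A(S) = 3 - 1/S
(A(-3) + (-120*(-1/(14*K(-3))) + 166/47)) + 5 = ((3 - 1/(-3)) + (-120*(-1/(14*(¼ + (¼)*(-3)))) + 166/47)) + 5 = ((3 - 1*(-⅓)) + (-120*(-1/(14*(¼ - ¾))) + 166*(1/47))) + 5 = ((3 + ⅓) + (-120/((-½*(-14))) + 166/47)) + 5 = (10/3 + (-120/7 + 166/47)) + 5 = (10/3 - 4478/329) + 5 = -10144/987 + 5 = -5209/987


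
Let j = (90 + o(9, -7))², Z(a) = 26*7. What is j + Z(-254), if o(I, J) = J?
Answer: 7071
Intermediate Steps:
Z(a) = 182
j = 6889 (j = (90 - 7)² = 83² = 6889)
j + Z(-254) = 6889 + 182 = 7071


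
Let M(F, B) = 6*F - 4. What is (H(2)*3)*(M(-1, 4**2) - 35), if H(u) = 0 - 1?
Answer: 135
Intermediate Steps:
M(F, B) = -4 + 6*F
H(u) = -1
(H(2)*3)*(M(-1, 4**2) - 35) = (-1*3)*((-4 + 6*(-1)) - 35) = -3*((-4 - 6) - 35) = -3*(-10 - 35) = -3*(-45) = 135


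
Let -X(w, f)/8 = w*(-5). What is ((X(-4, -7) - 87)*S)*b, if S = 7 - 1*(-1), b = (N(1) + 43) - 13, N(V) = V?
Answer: -61256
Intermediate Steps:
X(w, f) = 40*w (X(w, f) = -8*w*(-5) = -(-40)*w = 40*w)
b = 31 (b = (1 + 43) - 13 = 44 - 13 = 31)
S = 8 (S = 7 + 1 = 8)
((X(-4, -7) - 87)*S)*b = ((40*(-4) - 87)*8)*31 = ((-160 - 87)*8)*31 = -247*8*31 = -1976*31 = -61256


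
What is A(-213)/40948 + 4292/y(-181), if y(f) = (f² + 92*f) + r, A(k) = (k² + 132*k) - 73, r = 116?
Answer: 113623579/166095325 ≈ 0.68409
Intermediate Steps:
A(k) = -73 + k² + 132*k
y(f) = 116 + f² + 92*f (y(f) = (f² + 92*f) + 116 = 116 + f² + 92*f)
A(-213)/40948 + 4292/y(-181) = (-73 + (-213)² + 132*(-213))/40948 + 4292/(116 + (-181)² + 92*(-181)) = (-73 + 45369 - 28116)*(1/40948) + 4292/(116 + 32761 - 16652) = 17180*(1/40948) + 4292/16225 = 4295/10237 + 4292*(1/16225) = 4295/10237 + 4292/16225 = 113623579/166095325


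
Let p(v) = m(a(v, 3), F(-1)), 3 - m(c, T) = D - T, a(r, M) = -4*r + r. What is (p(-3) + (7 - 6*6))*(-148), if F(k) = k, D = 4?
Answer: 4588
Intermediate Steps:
a(r, M) = -3*r
m(c, T) = -1 + T (m(c, T) = 3 - (4 - T) = 3 + (-4 + T) = -1 + T)
p(v) = -2 (p(v) = -1 - 1 = -2)
(p(-3) + (7 - 6*6))*(-148) = (-2 + (7 - 6*6))*(-148) = (-2 + (7 - 36))*(-148) = (-2 - 29)*(-148) = -31*(-148) = 4588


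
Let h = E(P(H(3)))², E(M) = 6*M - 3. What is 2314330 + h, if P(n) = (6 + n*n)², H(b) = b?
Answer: 4128739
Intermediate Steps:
P(n) = (6 + n²)²
E(M) = -3 + 6*M
h = 1814409 (h = (-3 + 6*(6 + 3²)²)² = (-3 + 6*(6 + 9)²)² = (-3 + 6*15²)² = (-3 + 6*225)² = (-3 + 1350)² = 1347² = 1814409)
2314330 + h = 2314330 + 1814409 = 4128739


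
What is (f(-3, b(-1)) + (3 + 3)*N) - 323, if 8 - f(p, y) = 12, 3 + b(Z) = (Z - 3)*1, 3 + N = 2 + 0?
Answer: -333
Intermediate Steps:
N = -1 (N = -3 + (2 + 0) = -3 + 2 = -1)
b(Z) = -6 + Z (b(Z) = -3 + (Z - 3)*1 = -3 + (-3 + Z)*1 = -3 + (-3 + Z) = -6 + Z)
f(p, y) = -4 (f(p, y) = 8 - 1*12 = 8 - 12 = -4)
(f(-3, b(-1)) + (3 + 3)*N) - 323 = (-4 + (3 + 3)*(-1)) - 323 = (-4 + 6*(-1)) - 323 = (-4 - 6) - 323 = -10 - 323 = -333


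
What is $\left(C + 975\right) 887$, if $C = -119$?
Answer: $759272$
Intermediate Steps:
$\left(C + 975\right) 887 = \left(-119 + 975\right) 887 = 856 \cdot 887 = 759272$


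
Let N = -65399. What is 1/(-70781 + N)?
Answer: -1/136180 ≈ -7.3432e-6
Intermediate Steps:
1/(-70781 + N) = 1/(-70781 - 65399) = 1/(-136180) = -1/136180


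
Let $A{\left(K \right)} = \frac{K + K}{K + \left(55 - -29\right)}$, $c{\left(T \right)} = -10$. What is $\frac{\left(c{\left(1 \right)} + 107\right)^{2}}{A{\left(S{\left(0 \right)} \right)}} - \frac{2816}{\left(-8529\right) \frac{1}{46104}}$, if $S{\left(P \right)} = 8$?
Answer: $\frac{788350253}{11372} \approx 69324.0$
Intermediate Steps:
$A{\left(K \right)} = \frac{2 K}{84 + K}$ ($A{\left(K \right)} = \frac{2 K}{K + \left(55 + 29\right)} = \frac{2 K}{K + 84} = \frac{2 K}{84 + K}$)
$\frac{\left(c{\left(1 \right)} + 107\right)^{2}}{A{\left(S{\left(0 \right)} \right)}} - \frac{2816}{\left(-8529\right) \frac{1}{46104}} = \frac{\left(-10 + 107\right)^{2}}{2 \cdot 8 \frac{1}{84 + 8}} - \frac{2816}{\left(-8529\right) \frac{1}{46104}} = \frac{97^{2}}{2 \cdot 8 \cdot \frac{1}{92}} - \frac{2816}{\left(-8529\right) \frac{1}{46104}} = \frac{9409}{2 \cdot 8 \cdot \frac{1}{92}} - \frac{2816}{- \frac{2843}{15368}} = \frac{9409}{\frac{4}{23}} - - \frac{43276288}{2843} = 9409 \cdot \frac{23}{4} + \frac{43276288}{2843} = \frac{216407}{4} + \frac{43276288}{2843} = \frac{788350253}{11372}$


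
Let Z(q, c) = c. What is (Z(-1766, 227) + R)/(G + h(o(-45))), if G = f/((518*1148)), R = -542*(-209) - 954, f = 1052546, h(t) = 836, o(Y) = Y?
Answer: 33465013932/249095825 ≈ 134.35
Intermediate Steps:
R = 112324 (R = 113278 - 954 = 112324)
G = 526273/297332 (G = 1052546/((518*1148)) = 1052546/594664 = 1052546*(1/594664) = 526273/297332 ≈ 1.7700)
(Z(-1766, 227) + R)/(G + h(o(-45))) = (227 + 112324)/(526273/297332 + 836) = 112551/(249095825/297332) = 112551*(297332/249095825) = 33465013932/249095825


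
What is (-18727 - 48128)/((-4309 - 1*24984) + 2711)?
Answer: 66855/26582 ≈ 2.5150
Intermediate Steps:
(-18727 - 48128)/((-4309 - 1*24984) + 2711) = -66855/((-4309 - 24984) + 2711) = -66855/(-29293 + 2711) = -66855/(-26582) = -66855*(-1/26582) = 66855/26582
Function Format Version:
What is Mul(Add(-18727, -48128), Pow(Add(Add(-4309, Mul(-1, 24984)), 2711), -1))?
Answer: Rational(66855, 26582) ≈ 2.5150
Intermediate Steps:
Mul(Add(-18727, -48128), Pow(Add(Add(-4309, Mul(-1, 24984)), 2711), -1)) = Mul(-66855, Pow(Add(Add(-4309, -24984), 2711), -1)) = Mul(-66855, Pow(Add(-29293, 2711), -1)) = Mul(-66855, Pow(-26582, -1)) = Mul(-66855, Rational(-1, 26582)) = Rational(66855, 26582)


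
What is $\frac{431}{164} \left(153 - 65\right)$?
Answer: $\frac{9482}{41} \approx 231.27$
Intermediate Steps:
$\frac{431}{164} \left(153 - 65\right) = 431 \cdot \frac{1}{164} \cdot 88 = \frac{431}{164} \cdot 88 = \frac{9482}{41}$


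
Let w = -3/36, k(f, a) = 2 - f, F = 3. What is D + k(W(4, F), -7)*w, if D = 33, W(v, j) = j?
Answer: 397/12 ≈ 33.083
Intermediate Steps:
w = -1/12 (w = -3*1/36 = -1/12 ≈ -0.083333)
D + k(W(4, F), -7)*w = 33 + (2 - 1*3)*(-1/12) = 33 + (2 - 3)*(-1/12) = 33 - 1*(-1/12) = 33 + 1/12 = 397/12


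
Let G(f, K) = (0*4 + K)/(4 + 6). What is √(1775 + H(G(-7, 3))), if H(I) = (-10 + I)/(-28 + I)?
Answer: 2*√34055211/277 ≈ 42.135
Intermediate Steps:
G(f, K) = K/10 (G(f, K) = (0 + K)/10 = K*(⅒) = K/10)
H(I) = (-10 + I)/(-28 + I)
√(1775 + H(G(-7, 3))) = √(1775 + (-10 + (⅒)*3)/(-28 + (⅒)*3)) = √(1775 + (-10 + 3/10)/(-28 + 3/10)) = √(1775 - 97/10/(-277/10)) = √(1775 - 10/277*(-97/10)) = √(1775 + 97/277) = √(491772/277) = 2*√34055211/277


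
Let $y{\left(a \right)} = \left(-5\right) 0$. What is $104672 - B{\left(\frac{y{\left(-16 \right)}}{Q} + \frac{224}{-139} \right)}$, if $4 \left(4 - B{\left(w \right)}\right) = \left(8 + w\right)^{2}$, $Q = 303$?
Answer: $\frac{2022487564}{19321} \approx 1.0468 \cdot 10^{5}$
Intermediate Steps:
$y{\left(a \right)} = 0$
$B{\left(w \right)} = 4 - \frac{\left(8 + w\right)^{2}}{4}$
$104672 - B{\left(\frac{y{\left(-16 \right)}}{Q} + \frac{224}{-139} \right)} = 104672 - \left(4 - \frac{\left(8 + \left(\frac{0}{303} + \frac{224}{-139}\right)\right)^{2}}{4}\right) = 104672 - \left(4 - \frac{\left(8 + \left(0 \cdot \frac{1}{303} + 224 \left(- \frac{1}{139}\right)\right)\right)^{2}}{4}\right) = 104672 - \left(4 - \frac{\left(8 + \left(0 - \frac{224}{139}\right)\right)^{2}}{4}\right) = 104672 - \left(4 - \frac{\left(8 - \frac{224}{139}\right)^{2}}{4}\right) = 104672 - \left(4 - \frac{\left(\frac{888}{139}\right)^{2}}{4}\right) = 104672 - \left(4 - \frac{197136}{19321}\right) = 104672 - - \frac{119852}{19321} = 104672 + \frac{119852}{19321} = \frac{2022487564}{19321}$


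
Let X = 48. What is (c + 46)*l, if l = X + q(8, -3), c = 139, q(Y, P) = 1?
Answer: 9065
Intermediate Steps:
l = 49 (l = 48 + 1 = 49)
(c + 46)*l = (139 + 46)*49 = 185*49 = 9065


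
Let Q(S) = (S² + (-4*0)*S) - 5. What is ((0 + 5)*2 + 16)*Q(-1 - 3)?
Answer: 286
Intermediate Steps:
Q(S) = -5 + S² (Q(S) = (S² + 0*S) - 5 = (S² + 0) - 5 = S² - 5 = -5 + S²)
((0 + 5)*2 + 16)*Q(-1 - 3) = ((0 + 5)*2 + 16)*(-5 + (-1 - 3)²) = (5*2 + 16)*(-5 + (-4)²) = (10 + 16)*(-5 + 16) = 26*11 = 286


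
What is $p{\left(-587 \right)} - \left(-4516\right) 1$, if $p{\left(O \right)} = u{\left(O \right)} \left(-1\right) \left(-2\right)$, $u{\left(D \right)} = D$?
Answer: $3342$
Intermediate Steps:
$p{\left(O \right)} = 2 O$ ($p{\left(O \right)} = O \left(-1\right) \left(-2\right) = - O \left(-2\right) = 2 O$)
$p{\left(-587 \right)} - \left(-4516\right) 1 = 2 \left(-587\right) - \left(-4516\right) 1 = -1174 - -4516 = -1174 + 4516 = 3342$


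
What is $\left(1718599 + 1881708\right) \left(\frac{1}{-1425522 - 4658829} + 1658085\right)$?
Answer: $\frac{36321233190138645038}{6084351} \approx 5.9696 \cdot 10^{12}$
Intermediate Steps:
$\left(1718599 + 1881708\right) \left(\frac{1}{-1425522 - 4658829} + 1658085\right) = 3600307 \left(\frac{1}{-6084351} + 1658085\right) = 3600307 \left(- \frac{1}{6084351} + 1658085\right) = 3600307 \cdot \frac{10088371127834}{6084351} = \frac{36321233190138645038}{6084351}$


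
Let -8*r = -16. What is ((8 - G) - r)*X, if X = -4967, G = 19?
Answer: 64571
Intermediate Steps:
r = 2 (r = -⅛*(-16) = 2)
((8 - G) - r)*X = ((8 - 1*19) - 1*2)*(-4967) = ((8 - 19) - 2)*(-4967) = (-11 - 2)*(-4967) = -13*(-4967) = 64571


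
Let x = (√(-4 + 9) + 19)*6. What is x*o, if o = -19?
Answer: -2166 - 114*√5 ≈ -2420.9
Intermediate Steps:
x = 114 + 6*√5 (x = (√5 + 19)*6 = (19 + √5)*6 = 114 + 6*√5 ≈ 127.42)
x*o = (114 + 6*√5)*(-19) = -2166 - 114*√5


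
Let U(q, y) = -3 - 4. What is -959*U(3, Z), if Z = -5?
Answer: 6713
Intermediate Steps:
U(q, y) = -7
-959*U(3, Z) = -959*(-7) = 6713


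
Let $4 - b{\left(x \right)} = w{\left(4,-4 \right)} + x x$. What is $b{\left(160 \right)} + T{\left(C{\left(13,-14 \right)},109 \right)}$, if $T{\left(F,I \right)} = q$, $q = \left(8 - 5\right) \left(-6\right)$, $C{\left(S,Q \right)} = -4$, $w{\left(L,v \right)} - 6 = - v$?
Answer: $-25624$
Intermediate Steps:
$w{\left(L,v \right)} = 6 - v$
$q = -18$ ($q = 3 \left(-6\right) = -18$)
$b{\left(x \right)} = -6 - x^{2}$ ($b{\left(x \right)} = 4 - \left(\left(6 - -4\right) + x x\right) = 4 - \left(\left(6 + 4\right) + x^{2}\right) = 4 - \left(10 + x^{2}\right) = -6 - x^{2}$)
$T{\left(F,I \right)} = -18$
$b{\left(160 \right)} + T{\left(C{\left(13,-14 \right)},109 \right)} = \left(-6 - 160^{2}\right) - 18 = \left(-6 - 25600\right) - 18 = -25606 - 18 = -25624$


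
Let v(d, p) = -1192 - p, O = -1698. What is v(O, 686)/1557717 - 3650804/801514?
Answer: -135438683280/29726951989 ≈ -4.5561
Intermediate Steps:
v(O, 686)/1557717 - 3650804/801514 = (-1192 - 1*686)/1557717 - 3650804/801514 = (-1192 - 686)*(1/1557717) - 3650804*1/801514 = -1878*1/1557717 - 1825402/400757 = -626/519239 - 1825402/400757 = -135438683280/29726951989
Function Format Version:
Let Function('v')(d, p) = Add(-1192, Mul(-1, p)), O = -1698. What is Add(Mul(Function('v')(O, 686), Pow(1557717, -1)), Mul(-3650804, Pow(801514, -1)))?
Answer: Rational(-135438683280, 29726951989) ≈ -4.5561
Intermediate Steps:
Add(Mul(Function('v')(O, 686), Pow(1557717, -1)), Mul(-3650804, Pow(801514, -1))) = Add(Mul(Add(-1192, Mul(-1, 686)), Pow(1557717, -1)), Mul(-3650804, Pow(801514, -1))) = Add(Mul(Add(-1192, -686), Rational(1, 1557717)), Mul(-3650804, Rational(1, 801514))) = Add(Mul(-1878, Rational(1, 1557717)), Rational(-1825402, 400757)) = Add(Rational(-626, 519239), Rational(-1825402, 400757)) = Rational(-135438683280, 29726951989)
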